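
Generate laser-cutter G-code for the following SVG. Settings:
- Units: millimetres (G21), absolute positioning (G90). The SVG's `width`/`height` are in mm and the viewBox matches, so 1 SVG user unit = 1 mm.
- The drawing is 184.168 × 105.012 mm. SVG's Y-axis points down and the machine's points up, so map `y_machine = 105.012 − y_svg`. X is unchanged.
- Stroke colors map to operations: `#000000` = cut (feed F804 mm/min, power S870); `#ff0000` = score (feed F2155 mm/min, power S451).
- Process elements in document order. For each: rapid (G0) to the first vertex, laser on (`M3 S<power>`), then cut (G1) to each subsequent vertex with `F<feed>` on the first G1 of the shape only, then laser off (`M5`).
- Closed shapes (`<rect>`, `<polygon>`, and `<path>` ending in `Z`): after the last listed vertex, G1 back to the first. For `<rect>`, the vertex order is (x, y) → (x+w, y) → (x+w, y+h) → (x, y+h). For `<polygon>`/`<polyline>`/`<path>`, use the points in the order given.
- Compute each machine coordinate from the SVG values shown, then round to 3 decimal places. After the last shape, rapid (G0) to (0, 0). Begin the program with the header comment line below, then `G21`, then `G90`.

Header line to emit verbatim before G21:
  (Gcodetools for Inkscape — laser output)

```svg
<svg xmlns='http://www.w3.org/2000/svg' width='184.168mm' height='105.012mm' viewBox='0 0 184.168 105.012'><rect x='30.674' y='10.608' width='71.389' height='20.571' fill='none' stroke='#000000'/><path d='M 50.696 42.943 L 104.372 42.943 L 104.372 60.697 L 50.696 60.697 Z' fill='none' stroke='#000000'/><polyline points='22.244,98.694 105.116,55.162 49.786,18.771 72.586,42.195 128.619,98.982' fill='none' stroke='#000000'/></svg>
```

(Gcodetools for Inkscape — laser output)
G21
G90
G0 X30.674 Y94.404
M3 S870
G1 X102.063 Y94.404 F804
G1 X102.063 Y73.833
G1 X30.674 Y73.833
G1 X30.674 Y94.404
M5
G0 X50.696 Y62.069
M3 S870
G1 X104.372 Y62.069 F804
G1 X104.372 Y44.315
G1 X50.696 Y44.315
G1 X50.696 Y62.069
M5
G0 X22.244 Y6.318
M3 S870
G1 X105.116 Y49.850 F804
G1 X49.786 Y86.241
G1 X72.586 Y62.817
G1 X128.619 Y6.030
M5
G0 X0.000 Y0.000

Since the viewBox matches the mm dimensions, user units are millimetres directly. The only transform is the Y-flip y_m = 105.012 − y_svg.

Shape 1 is a rectangle drawn with `<rect>`. Its stroke #000000 means cut at S870, F804. After flipping Y the toolpath is (30.674,94.404) → (102.063,94.404) → (102.063,73.833) → (30.674,73.833) → (30.674,94.404), returning to the start.

Shape 2 is a rectangle drawn with `<path>`. Its stroke #000000 means cut at S870, F804. After flipping Y the toolpath is (50.696,62.069) → (104.372,62.069) → (104.372,44.315) → (50.696,44.315) → (50.696,62.069), returning to the start.

Shape 3 is a open polyline drawn with `<polyline>`. Its stroke #000000 means cut at S870, F804. After flipping Y the toolpath is (22.244,6.318) → (105.116,49.850) → (49.786,86.241) → (72.586,62.817) → (128.619,6.030).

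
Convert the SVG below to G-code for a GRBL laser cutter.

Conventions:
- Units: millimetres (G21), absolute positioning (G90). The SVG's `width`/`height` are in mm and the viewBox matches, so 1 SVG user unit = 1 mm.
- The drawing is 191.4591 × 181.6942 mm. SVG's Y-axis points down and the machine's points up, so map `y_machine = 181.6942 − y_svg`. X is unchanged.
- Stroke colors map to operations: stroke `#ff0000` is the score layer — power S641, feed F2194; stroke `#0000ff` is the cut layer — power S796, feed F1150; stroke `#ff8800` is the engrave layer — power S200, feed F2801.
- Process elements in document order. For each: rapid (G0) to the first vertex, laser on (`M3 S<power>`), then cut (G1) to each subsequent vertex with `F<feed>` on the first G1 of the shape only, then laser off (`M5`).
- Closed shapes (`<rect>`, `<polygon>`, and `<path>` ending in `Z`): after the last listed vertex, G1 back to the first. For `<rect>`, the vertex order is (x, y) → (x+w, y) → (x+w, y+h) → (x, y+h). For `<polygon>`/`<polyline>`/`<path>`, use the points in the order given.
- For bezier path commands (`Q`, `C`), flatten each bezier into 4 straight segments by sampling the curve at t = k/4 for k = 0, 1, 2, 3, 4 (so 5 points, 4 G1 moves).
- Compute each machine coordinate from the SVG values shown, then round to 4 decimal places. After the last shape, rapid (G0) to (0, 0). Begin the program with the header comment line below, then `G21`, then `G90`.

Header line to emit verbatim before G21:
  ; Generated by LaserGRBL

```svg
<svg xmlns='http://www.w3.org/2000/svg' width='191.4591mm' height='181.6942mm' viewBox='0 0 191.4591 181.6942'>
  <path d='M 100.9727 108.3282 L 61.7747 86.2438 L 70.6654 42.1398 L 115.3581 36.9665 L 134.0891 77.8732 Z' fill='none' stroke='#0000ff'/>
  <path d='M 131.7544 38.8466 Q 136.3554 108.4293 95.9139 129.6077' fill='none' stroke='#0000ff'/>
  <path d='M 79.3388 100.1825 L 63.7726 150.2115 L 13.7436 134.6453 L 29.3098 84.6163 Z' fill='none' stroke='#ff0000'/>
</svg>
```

; Generated by LaserGRBL
G21
G90
G0 X100.9727 Y73.3660
M3 S796
G1 X61.7747 Y95.4504 F1150
G1 X70.6654 Y139.5544
G1 X115.3581 Y144.7277
G1 X134.0891 Y103.8210
G1 X100.9727 Y73.3660
M5
G0 X131.7544 Y142.8476
M3 S796
G1 X131.2397 Y111.0815 F1150
G1 X125.0948 Y85.3660
G1 X113.3195 Y65.7010
G1 X95.9139 Y52.0865
M5
G0 X79.3388 Y81.5117
M3 S641
G1 X63.7726 Y31.4827 F2194
G1 X13.7436 Y47.0489
G1 X29.3098 Y97.0779
G1 X79.3388 Y81.5117
M5
G0 X0.0000 Y0.0000

1 u = 1 mm; y_m = 181.6942 − y.

[1] `<path>` regular polygon, #0000ff→cut S796 F1150: (100.9727,73.3660) → (61.7747,95.4504) → (70.6654,139.5544) → (115.3581,144.7277) → (134.0891,103.8210) → (100.9727,73.3660) (closed)

[2] `<path>` quadratic bezier, #0000ff→cut S796 F1150: (131.7544,142.8476) → (131.2397,111.0815) → (125.0948,85.3660) → (113.3195,65.7010) → (95.9139,52.0865)

[3] `<path>` regular polygon, #ff0000→score S641 F2194: (79.3388,81.5117) → (63.7726,31.4827) → (13.7436,47.0489) → (29.3098,97.0779) → (79.3388,81.5117) (closed)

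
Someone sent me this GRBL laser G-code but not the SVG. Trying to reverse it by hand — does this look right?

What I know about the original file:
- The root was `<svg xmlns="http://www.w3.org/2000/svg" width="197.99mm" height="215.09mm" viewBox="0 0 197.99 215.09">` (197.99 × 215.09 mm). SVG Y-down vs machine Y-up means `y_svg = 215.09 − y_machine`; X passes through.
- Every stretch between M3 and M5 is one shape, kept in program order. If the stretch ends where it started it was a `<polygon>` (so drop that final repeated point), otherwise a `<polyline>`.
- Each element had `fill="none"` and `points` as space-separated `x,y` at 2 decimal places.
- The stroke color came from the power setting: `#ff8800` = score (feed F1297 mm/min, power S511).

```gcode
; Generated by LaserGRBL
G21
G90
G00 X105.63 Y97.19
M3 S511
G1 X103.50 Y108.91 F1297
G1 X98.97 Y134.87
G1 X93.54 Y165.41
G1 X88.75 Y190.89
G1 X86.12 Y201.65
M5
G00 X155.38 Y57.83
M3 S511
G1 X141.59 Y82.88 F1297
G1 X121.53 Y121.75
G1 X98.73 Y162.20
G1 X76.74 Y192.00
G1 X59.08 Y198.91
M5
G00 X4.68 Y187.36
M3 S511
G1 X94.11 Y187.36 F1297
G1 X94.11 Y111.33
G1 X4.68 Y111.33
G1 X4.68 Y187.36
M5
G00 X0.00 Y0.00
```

<svg xmlns="http://www.w3.org/2000/svg" width="197.99mm" height="215.09mm" viewBox="0 0 197.99 215.09">
  <polyline points="105.63,117.90 103.50,106.18 98.97,80.22 93.54,49.68 88.75,24.20 86.12,13.44" fill="none" stroke="#ff8800"/>
  <polyline points="155.38,157.26 141.59,132.21 121.53,93.34 98.73,52.89 76.74,23.09 59.08,16.18" fill="none" stroke="#ff8800"/>
  <polygon points="4.68,27.73 94.11,27.73 94.11,103.76 4.68,103.76" fill="none" stroke="#ff8800"/>
</svg>

y_svg = 215.09 − y_m. Every run uses S511, so all elements get stroke `#ff8800` (score).

[1] open run; points: 105.63,117.90 103.50,106.18 98.97,80.22 93.54,49.68 88.75,24.20 86.12,13.44

[2] open run; points: 155.38,157.26 141.59,132.21 121.53,93.34 98.73,52.89 76.74,23.09 59.08,16.18

[3] closed run; points: 4.68,27.73 94.11,27.73 94.11,103.76 4.68,103.76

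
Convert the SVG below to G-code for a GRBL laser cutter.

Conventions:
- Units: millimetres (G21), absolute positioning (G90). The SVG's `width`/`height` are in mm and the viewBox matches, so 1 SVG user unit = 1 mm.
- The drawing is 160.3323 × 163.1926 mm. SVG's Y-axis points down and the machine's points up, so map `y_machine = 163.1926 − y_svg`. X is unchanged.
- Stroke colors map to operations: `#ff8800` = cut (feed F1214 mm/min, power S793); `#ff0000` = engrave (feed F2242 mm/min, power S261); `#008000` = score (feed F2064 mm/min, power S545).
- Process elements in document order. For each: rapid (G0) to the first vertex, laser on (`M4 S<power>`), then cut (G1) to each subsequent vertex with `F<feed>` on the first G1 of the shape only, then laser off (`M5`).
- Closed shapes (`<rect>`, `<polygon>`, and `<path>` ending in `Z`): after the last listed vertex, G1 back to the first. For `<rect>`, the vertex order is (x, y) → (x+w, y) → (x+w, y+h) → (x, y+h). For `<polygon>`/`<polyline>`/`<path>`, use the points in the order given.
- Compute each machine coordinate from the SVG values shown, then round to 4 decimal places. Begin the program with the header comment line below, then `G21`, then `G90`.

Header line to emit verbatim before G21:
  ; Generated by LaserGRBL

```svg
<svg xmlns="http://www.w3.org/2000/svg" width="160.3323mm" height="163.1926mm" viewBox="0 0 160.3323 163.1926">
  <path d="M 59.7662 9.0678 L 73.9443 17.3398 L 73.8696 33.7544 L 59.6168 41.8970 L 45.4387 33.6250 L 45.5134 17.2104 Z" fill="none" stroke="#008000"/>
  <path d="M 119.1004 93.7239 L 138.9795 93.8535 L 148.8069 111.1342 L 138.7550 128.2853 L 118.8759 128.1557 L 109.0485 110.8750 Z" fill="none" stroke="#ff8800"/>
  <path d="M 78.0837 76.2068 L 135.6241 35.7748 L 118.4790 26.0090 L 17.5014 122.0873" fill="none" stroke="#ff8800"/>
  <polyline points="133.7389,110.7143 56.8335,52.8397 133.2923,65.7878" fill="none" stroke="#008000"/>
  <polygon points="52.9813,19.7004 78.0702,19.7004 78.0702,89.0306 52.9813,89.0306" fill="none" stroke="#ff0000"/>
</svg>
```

viewBox `0 0 160.3323 163.1926` with mm width/height → 1 unit = 1 mm. Flip: y_m = 163.1926 − y_svg.

**Shape 1** — `<path>` regular polygon, stroke `#008000` → score (S545, F2064). Machine vertices: (59.7662,154.1248) → (73.9443,145.8528) → (73.8696,129.4382) → (59.6168,121.2956) → (45.4387,129.5676) → (45.5134,145.9822) → (59.7662,154.1248). Closed: final G1 returns to the first vertex.

**Shape 2** — `<path>` regular polygon, stroke `#ff8800` → cut (S793, F1214). Machine vertices: (119.1004,69.4687) → (138.9795,69.3391) → (148.8069,52.0584) → (138.7550,34.9073) → (118.8759,35.0369) → (109.0485,52.3176) → (119.1004,69.4687). Closed: final G1 returns to the first vertex.

**Shape 3** — `<path>` open polyline, stroke `#ff8800` → cut (S793, F1214). Machine vertices: (78.0837,86.9858) → (135.6241,127.4178) → (118.4790,137.1836) → (17.5014,41.1053). Open path.

**Shape 4** — `<polyline>` open polyline, stroke `#008000` → score (S545, F2064). Machine vertices: (133.7389,52.4783) → (56.8335,110.3529) → (133.2923,97.4048). Open path.

**Shape 5** — `<polygon>` rectangle, stroke `#ff0000` → engrave (S261, F2242). Machine vertices: (52.9813,143.4922) → (78.0702,143.4922) → (78.0702,74.1620) → (52.9813,74.1620) → (52.9813,143.4922). Closed: final G1 returns to the first vertex.

; Generated by LaserGRBL
G21
G90
G0 X59.7662 Y154.1248
M4 S545
G1 X73.9443 Y145.8528 F2064
G1 X73.8696 Y129.4382
G1 X59.6168 Y121.2956
G1 X45.4387 Y129.5676
G1 X45.5134 Y145.9822
G1 X59.7662 Y154.1248
M5
G0 X119.1004 Y69.4687
M4 S793
G1 X138.9795 Y69.3391 F1214
G1 X148.8069 Y52.0584
G1 X138.7550 Y34.9073
G1 X118.8759 Y35.0369
G1 X109.0485 Y52.3176
G1 X119.1004 Y69.4687
M5
G0 X78.0837 Y86.9858
M4 S793
G1 X135.6241 Y127.4178 F1214
G1 X118.4790 Y137.1836
G1 X17.5014 Y41.1053
M5
G0 X133.7389 Y52.4783
M4 S545
G1 X56.8335 Y110.3529 F2064
G1 X133.2923 Y97.4048
M5
G0 X52.9813 Y143.4922
M4 S261
G1 X78.0702 Y143.4922 F2242
G1 X78.0702 Y74.1620
G1 X52.9813 Y74.1620
G1 X52.9813 Y143.4922
M5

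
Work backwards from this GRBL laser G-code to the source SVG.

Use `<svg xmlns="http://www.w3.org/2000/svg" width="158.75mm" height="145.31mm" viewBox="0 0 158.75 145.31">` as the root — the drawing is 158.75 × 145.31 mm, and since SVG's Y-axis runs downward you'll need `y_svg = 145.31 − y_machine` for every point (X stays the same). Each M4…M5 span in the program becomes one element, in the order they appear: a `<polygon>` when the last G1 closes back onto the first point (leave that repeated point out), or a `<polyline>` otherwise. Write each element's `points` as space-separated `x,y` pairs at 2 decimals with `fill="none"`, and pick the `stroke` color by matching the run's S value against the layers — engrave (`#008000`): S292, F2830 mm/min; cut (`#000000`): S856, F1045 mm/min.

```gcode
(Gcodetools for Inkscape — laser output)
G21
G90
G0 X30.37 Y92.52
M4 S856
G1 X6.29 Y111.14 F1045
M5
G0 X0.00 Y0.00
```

<svg xmlns="http://www.w3.org/2000/svg" width="158.75mm" height="145.31mm" viewBox="0 0 158.75 145.31">
  <polyline points="30.37,52.79 6.29,34.17" fill="none" stroke="#000000"/>
</svg>

y_svg = 145.31 − y_m. Every run uses S856, so all elements get stroke `#000000` (cut).

[1] open run; points: 30.37,52.79 6.29,34.17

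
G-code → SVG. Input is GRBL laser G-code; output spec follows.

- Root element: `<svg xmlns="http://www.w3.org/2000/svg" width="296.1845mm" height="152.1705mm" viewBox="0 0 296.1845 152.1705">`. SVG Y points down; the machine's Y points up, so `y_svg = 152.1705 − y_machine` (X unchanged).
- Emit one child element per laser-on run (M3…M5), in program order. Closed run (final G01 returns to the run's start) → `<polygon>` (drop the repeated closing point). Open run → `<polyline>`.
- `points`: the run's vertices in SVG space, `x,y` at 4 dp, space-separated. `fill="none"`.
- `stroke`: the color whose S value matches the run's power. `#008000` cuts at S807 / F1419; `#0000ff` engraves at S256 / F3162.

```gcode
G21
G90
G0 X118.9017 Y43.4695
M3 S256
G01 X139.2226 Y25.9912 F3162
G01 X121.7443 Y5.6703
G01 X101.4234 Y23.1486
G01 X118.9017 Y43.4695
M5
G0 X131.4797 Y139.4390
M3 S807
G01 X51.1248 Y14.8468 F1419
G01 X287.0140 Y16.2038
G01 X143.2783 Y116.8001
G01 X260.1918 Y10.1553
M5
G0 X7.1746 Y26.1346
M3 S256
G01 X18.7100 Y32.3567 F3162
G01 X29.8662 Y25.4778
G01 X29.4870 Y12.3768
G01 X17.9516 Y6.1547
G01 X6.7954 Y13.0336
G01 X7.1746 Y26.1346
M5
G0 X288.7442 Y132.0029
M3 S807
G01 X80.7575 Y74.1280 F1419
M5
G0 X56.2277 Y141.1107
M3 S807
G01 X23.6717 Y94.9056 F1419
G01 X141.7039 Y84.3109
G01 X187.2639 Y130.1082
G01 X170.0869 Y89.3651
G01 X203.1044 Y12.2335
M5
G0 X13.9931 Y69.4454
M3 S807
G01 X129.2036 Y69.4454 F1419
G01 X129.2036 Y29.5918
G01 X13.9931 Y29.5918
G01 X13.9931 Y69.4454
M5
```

Machine Y-up, SVG Y-down with viewBox height 152.1705, so y_svg = 152.1705 − y_machine; X carries over.

Run 1: the run's S256 means `#0000ff` (engrave). The run returns to its start, so emit a `<polygon>` with points (Y-flipped): 118.9017,108.7010 139.2226,126.1793 121.7443,146.5002 101.4234,129.0219.

Run 2: S807 ⇒ cut layer `#008000`. The run is open, so emit a `<polyline>` with points (Y-flipped): 131.4797,12.7315 51.1248,137.3237 287.0140,135.9667 143.2783,35.3704 260.1918,142.0152.

Run 3: S256 ⇒ engrave layer `#0000ff`. The run returns to its start, so emit a `<polygon>` with points (Y-flipped): 7.1746,126.0359 18.7100,119.8138 29.8662,126.6927 29.4870,139.7937 17.9516,146.0158 6.7954,139.1369.

Run 4: S807 ⇒ cut layer `#008000`. The run is open, so emit a `<polyline>` with points (Y-flipped): 288.7442,20.1676 80.7575,78.0425.

Run 5: the run's S807 means `#008000` (cut). The run is open, so emit a `<polyline>` with points (Y-flipped): 56.2277,11.0598 23.6717,57.2649 141.7039,67.8596 187.2639,22.0623 170.0869,62.8054 203.1044,139.9370.

Run 6: power S807 maps to stroke `#008000` (cut). The run returns to its start, so emit a `<polygon>` with points (Y-flipped): 13.9931,82.7251 129.2036,82.7251 129.2036,122.5787 13.9931,122.5787.

<svg xmlns="http://www.w3.org/2000/svg" width="296.1845mm" height="152.1705mm" viewBox="0 0 296.1845 152.1705">
  <polygon points="118.9017,108.7010 139.2226,126.1793 121.7443,146.5002 101.4234,129.0219" fill="none" stroke="#0000ff"/>
  <polyline points="131.4797,12.7315 51.1248,137.3237 287.0140,135.9667 143.2783,35.3704 260.1918,142.0152" fill="none" stroke="#008000"/>
  <polygon points="7.1746,126.0359 18.7100,119.8138 29.8662,126.6927 29.4870,139.7937 17.9516,146.0158 6.7954,139.1369" fill="none" stroke="#0000ff"/>
  <polyline points="288.7442,20.1676 80.7575,78.0425" fill="none" stroke="#008000"/>
  <polyline points="56.2277,11.0598 23.6717,57.2649 141.7039,67.8596 187.2639,22.0623 170.0869,62.8054 203.1044,139.9370" fill="none" stroke="#008000"/>
  <polygon points="13.9931,82.7251 129.2036,82.7251 129.2036,122.5787 13.9931,122.5787" fill="none" stroke="#008000"/>
</svg>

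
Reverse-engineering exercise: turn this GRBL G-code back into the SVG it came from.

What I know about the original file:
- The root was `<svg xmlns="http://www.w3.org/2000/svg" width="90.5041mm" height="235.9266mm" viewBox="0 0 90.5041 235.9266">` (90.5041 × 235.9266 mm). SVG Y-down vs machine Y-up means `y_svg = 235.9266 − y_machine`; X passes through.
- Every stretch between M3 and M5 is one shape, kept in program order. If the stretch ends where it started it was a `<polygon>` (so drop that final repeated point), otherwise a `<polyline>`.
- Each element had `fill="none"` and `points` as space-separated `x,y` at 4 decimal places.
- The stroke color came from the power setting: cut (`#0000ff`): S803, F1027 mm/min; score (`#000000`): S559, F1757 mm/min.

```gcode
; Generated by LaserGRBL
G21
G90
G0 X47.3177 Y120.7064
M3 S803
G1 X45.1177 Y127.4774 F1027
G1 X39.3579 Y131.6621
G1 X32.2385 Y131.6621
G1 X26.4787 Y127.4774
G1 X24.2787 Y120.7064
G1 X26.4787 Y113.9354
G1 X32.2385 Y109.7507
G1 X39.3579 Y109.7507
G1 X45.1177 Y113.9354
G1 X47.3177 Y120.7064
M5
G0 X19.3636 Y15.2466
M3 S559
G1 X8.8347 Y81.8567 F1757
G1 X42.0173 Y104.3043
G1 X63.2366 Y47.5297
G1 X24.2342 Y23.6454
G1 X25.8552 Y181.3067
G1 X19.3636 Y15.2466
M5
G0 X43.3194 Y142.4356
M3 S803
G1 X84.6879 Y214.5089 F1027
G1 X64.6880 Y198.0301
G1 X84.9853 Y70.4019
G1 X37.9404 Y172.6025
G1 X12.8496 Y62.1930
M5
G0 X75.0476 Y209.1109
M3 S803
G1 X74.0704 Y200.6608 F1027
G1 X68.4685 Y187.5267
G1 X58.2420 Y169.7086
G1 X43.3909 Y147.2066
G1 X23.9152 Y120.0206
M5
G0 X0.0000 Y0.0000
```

Each laser-on run becomes one SVG element. Flip Y back into SVG space with y_svg = 235.9266 − y_machine.

Run 1: S803 ⇒ cut layer `#0000ff`. The run returns to its start, so emit a `<polygon>` with points (Y-flipped): 47.3177,115.2202 45.1177,108.4492 39.3579,104.2645 32.2385,104.2645 26.4787,108.4492 24.2787,115.2202 26.4787,121.9912 32.2385,126.1759 39.3579,126.1759 45.1177,121.9912.

Run 2: power S559 maps to stroke `#000000` (score). The run returns to its start, so emit a `<polygon>` with points (Y-flipped): 19.3636,220.6800 8.8347,154.0699 42.0173,131.6223 63.2366,188.3969 24.2342,212.2812 25.8552,54.6199.

Run 3: power S803 maps to stroke `#0000ff` (cut). The run is open, so emit a `<polyline>` with points (Y-flipped): 43.3194,93.4910 84.6879,21.4177 64.6880,37.8965 84.9853,165.5247 37.9404,63.3241 12.8496,173.7336.

Run 4: the run's S803 means `#0000ff` (cut). The run is open, so emit a `<polyline>` with points (Y-flipped): 75.0476,26.8157 74.0704,35.2658 68.4685,48.3999 58.2420,66.2180 43.3909,88.7200 23.9152,115.9060.

<svg xmlns="http://www.w3.org/2000/svg" width="90.5041mm" height="235.9266mm" viewBox="0 0 90.5041 235.9266">
  <polygon points="47.3177,115.2202 45.1177,108.4492 39.3579,104.2645 32.2385,104.2645 26.4787,108.4492 24.2787,115.2202 26.4787,121.9912 32.2385,126.1759 39.3579,126.1759 45.1177,121.9912" fill="none" stroke="#0000ff"/>
  <polygon points="19.3636,220.6800 8.8347,154.0699 42.0173,131.6223 63.2366,188.3969 24.2342,212.2812 25.8552,54.6199" fill="none" stroke="#000000"/>
  <polyline points="43.3194,93.4910 84.6879,21.4177 64.6880,37.8965 84.9853,165.5247 37.9404,63.3241 12.8496,173.7336" fill="none" stroke="#0000ff"/>
  <polyline points="75.0476,26.8157 74.0704,35.2658 68.4685,48.3999 58.2420,66.2180 43.3909,88.7200 23.9152,115.9060" fill="none" stroke="#0000ff"/>
</svg>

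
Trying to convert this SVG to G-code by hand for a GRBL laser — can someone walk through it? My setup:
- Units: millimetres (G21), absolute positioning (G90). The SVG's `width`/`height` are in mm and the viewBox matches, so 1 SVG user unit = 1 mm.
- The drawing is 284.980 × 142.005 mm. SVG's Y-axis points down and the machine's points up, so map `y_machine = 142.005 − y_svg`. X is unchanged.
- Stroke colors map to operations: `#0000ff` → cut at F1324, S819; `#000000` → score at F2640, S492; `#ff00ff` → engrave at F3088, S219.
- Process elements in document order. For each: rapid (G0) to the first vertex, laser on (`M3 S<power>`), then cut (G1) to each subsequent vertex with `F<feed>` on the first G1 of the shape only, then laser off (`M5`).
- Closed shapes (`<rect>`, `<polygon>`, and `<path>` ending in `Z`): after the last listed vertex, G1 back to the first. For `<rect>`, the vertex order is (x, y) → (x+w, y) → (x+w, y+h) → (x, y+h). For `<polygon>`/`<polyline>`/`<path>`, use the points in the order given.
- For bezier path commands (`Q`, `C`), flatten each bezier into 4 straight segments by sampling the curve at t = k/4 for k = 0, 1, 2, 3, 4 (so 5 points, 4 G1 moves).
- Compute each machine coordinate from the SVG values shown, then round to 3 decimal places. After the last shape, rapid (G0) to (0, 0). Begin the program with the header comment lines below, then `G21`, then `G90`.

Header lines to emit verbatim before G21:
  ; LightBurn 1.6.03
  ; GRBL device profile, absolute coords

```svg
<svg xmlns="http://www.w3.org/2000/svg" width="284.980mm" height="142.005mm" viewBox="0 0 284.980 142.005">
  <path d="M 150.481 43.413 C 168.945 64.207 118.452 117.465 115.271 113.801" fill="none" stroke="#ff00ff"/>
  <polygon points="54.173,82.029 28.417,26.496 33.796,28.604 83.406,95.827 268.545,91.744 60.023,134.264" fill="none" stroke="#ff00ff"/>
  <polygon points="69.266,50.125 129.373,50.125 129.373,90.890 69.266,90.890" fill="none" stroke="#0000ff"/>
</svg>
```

1 u = 1 mm; y_m = 142.005 − y.

[1] `<path>` cubic bezier, #ff00ff→engrave S219 F3088: (150.481,98.592) → (153.216,78.306) → (140.993,54.226) → (124.711,34.732) → (115.271,28.204)

[2] `<polygon>` closed polygon, #ff00ff→engrave S219 F3088: (54.173,59.976) → (28.417,115.509) → (33.796,113.401) → (83.406,46.178) → (268.545,50.261) → (60.023,7.741) → (54.173,59.976) (closed)

[3] `<polygon>` rectangle, #0000ff→cut S819 F1324: (69.266,91.880) → (129.373,91.880) → (129.373,51.115) → (69.266,51.115) → (69.266,91.880) (closed)

; LightBurn 1.6.03
; GRBL device profile, absolute coords
G21
G90
G0 X150.481 Y98.592
M3 S219
G1 X153.216 Y78.306 F3088
G1 X140.993 Y54.226
G1 X124.711 Y34.732
G1 X115.271 Y28.204
M5
G0 X54.173 Y59.976
M3 S219
G1 X28.417 Y115.509 F3088
G1 X33.796 Y113.401
G1 X83.406 Y46.178
G1 X268.545 Y50.261
G1 X60.023 Y7.741
G1 X54.173 Y59.976
M5
G0 X69.266 Y91.880
M3 S819
G1 X129.373 Y91.880 F1324
G1 X129.373 Y51.115
G1 X69.266 Y51.115
G1 X69.266 Y91.880
M5
G0 X0.000 Y0.000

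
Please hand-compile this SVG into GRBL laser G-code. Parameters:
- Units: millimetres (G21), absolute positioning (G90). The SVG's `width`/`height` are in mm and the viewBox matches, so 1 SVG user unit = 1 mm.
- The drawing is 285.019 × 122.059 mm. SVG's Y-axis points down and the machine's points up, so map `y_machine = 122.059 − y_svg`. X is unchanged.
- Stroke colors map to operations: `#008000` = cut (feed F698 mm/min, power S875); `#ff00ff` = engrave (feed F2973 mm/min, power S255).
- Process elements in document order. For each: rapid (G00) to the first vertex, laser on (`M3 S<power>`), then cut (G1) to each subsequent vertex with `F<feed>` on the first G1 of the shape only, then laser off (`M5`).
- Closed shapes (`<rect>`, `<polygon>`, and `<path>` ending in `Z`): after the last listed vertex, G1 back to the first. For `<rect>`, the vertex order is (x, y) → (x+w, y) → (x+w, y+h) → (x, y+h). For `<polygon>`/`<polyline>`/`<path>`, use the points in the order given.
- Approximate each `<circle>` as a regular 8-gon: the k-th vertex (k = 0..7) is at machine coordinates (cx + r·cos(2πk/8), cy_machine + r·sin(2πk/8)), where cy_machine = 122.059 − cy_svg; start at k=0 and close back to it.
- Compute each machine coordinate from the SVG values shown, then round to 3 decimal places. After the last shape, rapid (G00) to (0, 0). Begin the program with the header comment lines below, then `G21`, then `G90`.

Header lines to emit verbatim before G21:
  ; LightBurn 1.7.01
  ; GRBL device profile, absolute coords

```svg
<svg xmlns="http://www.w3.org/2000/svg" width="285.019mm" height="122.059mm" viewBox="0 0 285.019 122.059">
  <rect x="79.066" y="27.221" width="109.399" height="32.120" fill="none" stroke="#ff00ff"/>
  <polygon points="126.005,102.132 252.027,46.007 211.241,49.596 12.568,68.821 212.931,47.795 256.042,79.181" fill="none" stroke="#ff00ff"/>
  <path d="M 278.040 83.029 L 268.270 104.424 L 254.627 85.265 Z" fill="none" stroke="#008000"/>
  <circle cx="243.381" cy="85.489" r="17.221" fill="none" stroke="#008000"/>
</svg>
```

viewBox `0 0 285.019 122.059` with mm width/height → 1 unit = 1 mm. Flip: y_m = 122.059 − y_svg.

**Shape 1** — `<rect>` rectangle, stroke `#ff00ff` → engrave (S255, F2973). Machine vertices: (79.066,94.838) → (188.465,94.838) → (188.465,62.718) → (79.066,62.718) → (79.066,94.838). Closed: final G1 returns to the first vertex.

**Shape 2** — `<polygon>` closed polygon, stroke `#ff00ff` → engrave (S255, F2973). Machine vertices: (126.005,19.927) → (252.027,76.052) → (211.241,72.463) → (12.568,53.238) → (212.931,74.264) → (256.042,42.878) → (126.005,19.927). Closed: final G1 returns to the first vertex.

**Shape 3** — `<path>` regular polygon, stroke `#008000` → cut (S875, F698). Machine vertices: (278.040,39.030) → (268.270,17.635) → (254.627,36.794) → (278.040,39.030). Closed: final G1 returns to the first vertex.

**Shape 4** — `<circle>` circle, stroke `#008000` → cut (S875, F698). Machine vertices: (260.602,36.570) → (255.558,48.747) → (243.381,53.791) → (231.204,48.747) → (226.160,36.570) → (231.204,24.393) → (243.381,19.349) → (255.558,24.393) → (260.602,36.570). Closed: final G1 returns to the first vertex.

; LightBurn 1.7.01
; GRBL device profile, absolute coords
G21
G90
G00 X79.066 Y94.838
M3 S255
G1 X188.465 Y94.838 F2973
G1 X188.465 Y62.718
G1 X79.066 Y62.718
G1 X79.066 Y94.838
M5
G00 X126.005 Y19.927
M3 S255
G1 X252.027 Y76.052 F2973
G1 X211.241 Y72.463
G1 X12.568 Y53.238
G1 X212.931 Y74.264
G1 X256.042 Y42.878
G1 X126.005 Y19.927
M5
G00 X278.040 Y39.030
M3 S875
G1 X268.270 Y17.635 F698
G1 X254.627 Y36.794
G1 X278.040 Y39.030
M5
G00 X260.602 Y36.570
M3 S875
G1 X255.558 Y48.747 F698
G1 X243.381 Y53.791
G1 X231.204 Y48.747
G1 X226.160 Y36.570
G1 X231.204 Y24.393
G1 X243.381 Y19.349
G1 X255.558 Y24.393
G1 X260.602 Y36.570
M5
G00 X0.000 Y0.000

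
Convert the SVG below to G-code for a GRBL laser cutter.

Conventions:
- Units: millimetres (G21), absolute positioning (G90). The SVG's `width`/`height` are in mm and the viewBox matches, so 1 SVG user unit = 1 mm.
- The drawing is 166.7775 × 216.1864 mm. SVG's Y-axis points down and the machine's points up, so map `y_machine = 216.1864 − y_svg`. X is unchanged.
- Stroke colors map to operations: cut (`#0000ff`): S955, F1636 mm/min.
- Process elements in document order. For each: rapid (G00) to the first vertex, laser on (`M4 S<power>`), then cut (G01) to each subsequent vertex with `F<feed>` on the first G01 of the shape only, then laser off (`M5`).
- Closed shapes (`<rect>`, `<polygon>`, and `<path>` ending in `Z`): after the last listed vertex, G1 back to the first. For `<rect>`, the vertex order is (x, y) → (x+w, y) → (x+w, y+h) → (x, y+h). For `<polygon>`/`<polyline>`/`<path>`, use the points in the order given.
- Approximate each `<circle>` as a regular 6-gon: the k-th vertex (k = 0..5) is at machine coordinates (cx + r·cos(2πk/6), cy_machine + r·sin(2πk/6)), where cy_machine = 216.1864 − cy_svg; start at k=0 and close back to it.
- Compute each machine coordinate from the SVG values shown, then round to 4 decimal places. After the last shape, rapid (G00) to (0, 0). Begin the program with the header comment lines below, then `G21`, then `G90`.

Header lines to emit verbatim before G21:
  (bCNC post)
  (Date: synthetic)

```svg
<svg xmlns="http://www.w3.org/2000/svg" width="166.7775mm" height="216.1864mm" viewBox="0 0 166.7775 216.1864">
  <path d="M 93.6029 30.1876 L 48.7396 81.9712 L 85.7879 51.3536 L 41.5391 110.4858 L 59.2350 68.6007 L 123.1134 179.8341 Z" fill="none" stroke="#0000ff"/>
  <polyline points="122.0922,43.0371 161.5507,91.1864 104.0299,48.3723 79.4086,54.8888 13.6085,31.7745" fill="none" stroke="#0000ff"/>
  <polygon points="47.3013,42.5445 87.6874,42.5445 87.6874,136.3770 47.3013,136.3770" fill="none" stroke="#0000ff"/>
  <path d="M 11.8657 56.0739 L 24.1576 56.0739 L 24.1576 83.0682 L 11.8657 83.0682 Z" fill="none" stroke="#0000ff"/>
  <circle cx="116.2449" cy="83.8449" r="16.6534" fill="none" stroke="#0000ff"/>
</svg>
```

(bCNC post)
(Date: synthetic)
G21
G90
G00 X93.6029 Y185.9988
M4 S955
G01 X48.7396 Y134.2152 F1636
G01 X85.7879 Y164.8328
G01 X41.5391 Y105.7006
G01 X59.2350 Y147.5857
G01 X123.1134 Y36.3523
G01 X93.6029 Y185.9988
M5
G00 X122.0922 Y173.1493
M4 S955
G01 X161.5507 Y125.0000 F1636
G01 X104.0299 Y167.8141
G01 X79.4086 Y161.2976
G01 X13.6085 Y184.4119
M5
G00 X47.3013 Y173.6419
M4 S955
G01 X87.6874 Y173.6419 F1636
G01 X87.6874 Y79.8094
G01 X47.3013 Y79.8094
G01 X47.3013 Y173.6419
M5
G00 X11.8657 Y160.1125
M4 S955
G01 X24.1576 Y160.1125 F1636
G01 X24.1576 Y133.1182
G01 X11.8657 Y133.1182
G01 X11.8657 Y160.1125
M5
G00 X132.8983 Y132.3415
M4 S955
G01 X124.5716 Y146.7638 F1636
G01 X107.9182 Y146.7638
G01 X99.5915 Y132.3415
G01 X107.9182 Y117.9192
G01 X124.5716 Y117.9192
G01 X132.8983 Y132.3415
M5
G00 X0.0000 Y0.0000

Since the viewBox matches the mm dimensions, user units are millimetres directly. The only transform is the Y-flip y_m = 216.1864 − y_svg.

Shape 1 is a closed polygon drawn with `<path>`. Its stroke #0000ff means cut at S955, F1636. After flipping Y the toolpath is (93.6029,185.9988) → (48.7396,134.2152) → (85.7879,164.8328) → (41.5391,105.7006) → (59.2350,147.5857) → (123.1134,36.3523) → (93.6029,185.9988), returning to the start.

Shape 2 is a open polyline drawn with `<polyline>`. Its stroke #0000ff means cut at S955, F1636. After flipping Y the toolpath is (122.0922,173.1493) → (161.5507,125.0000) → (104.0299,167.8141) → (79.4086,161.2976) → (13.6085,184.4119).

Shape 3 is a rectangle drawn with `<polygon>`. Its stroke #0000ff means cut at S955, F1636. After flipping Y the toolpath is (47.3013,173.6419) → (87.6874,173.6419) → (87.6874,79.8094) → (47.3013,79.8094) → (47.3013,173.6419), returning to the start.

Shape 4 is a rectangle drawn with `<path>`. Its stroke #0000ff means cut at S955, F1636. After flipping Y the toolpath is (11.8657,160.1125) → (24.1576,160.1125) → (24.1576,133.1182) → (11.8657,133.1182) → (11.8657,160.1125), returning to the start.

Shape 5 is a circle drawn with `<circle>`. Its stroke #0000ff means cut at S955, F1636. After flipping Y the toolpath is (132.8983,132.3415) → (124.5716,146.7638) → (107.9182,146.7638) → (99.5915,132.3415) → (107.9182,117.9192) → (124.5716,117.9192) → (132.8983,132.3415), returning to the start.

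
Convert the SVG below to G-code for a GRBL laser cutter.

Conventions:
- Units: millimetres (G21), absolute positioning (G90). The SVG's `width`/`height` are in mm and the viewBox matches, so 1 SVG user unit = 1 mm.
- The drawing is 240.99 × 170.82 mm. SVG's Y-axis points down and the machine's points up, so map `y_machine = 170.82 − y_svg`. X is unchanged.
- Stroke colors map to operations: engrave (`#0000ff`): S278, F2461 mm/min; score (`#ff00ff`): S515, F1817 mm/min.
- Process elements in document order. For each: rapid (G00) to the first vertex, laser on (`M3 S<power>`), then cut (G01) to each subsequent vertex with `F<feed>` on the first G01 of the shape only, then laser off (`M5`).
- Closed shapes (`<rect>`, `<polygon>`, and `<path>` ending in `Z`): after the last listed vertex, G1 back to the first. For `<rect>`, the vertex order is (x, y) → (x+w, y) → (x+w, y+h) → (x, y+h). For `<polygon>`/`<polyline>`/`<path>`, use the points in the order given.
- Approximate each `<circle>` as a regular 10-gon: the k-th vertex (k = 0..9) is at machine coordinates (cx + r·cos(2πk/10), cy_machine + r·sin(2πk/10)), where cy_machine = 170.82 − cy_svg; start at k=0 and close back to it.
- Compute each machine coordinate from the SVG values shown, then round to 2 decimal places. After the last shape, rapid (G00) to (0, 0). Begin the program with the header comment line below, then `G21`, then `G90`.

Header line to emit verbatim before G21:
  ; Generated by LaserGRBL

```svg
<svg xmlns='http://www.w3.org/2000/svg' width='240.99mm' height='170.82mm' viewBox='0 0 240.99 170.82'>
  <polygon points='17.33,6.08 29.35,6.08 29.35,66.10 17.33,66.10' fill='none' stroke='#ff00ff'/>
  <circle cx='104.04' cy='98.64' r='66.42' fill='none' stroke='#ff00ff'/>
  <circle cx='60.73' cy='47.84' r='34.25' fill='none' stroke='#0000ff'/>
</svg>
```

viewBox `0 0 240.99 170.82` with mm width/height → 1 unit = 1 mm. Flip: y_m = 170.82 − y_svg.

**Shape 1** — `<polygon>` rectangle, stroke `#ff00ff` → score (S515, F1817). Machine vertices: (17.33,164.74) → (29.35,164.74) → (29.35,104.72) → (17.33,104.72) → (17.33,164.74). Closed: final G1 returns to the first vertex.

**Shape 2** — `<circle>` circle, stroke `#ff00ff` → score (S515, F1817). Machine vertices: (170.46,72.18) → (157.77,111.22) → (124.56,135.35) → (83.52,135.35) → (50.31,111.22) → (37.62,72.18) → (50.31,33.14) → (83.52,9.01) → (124.56,9.01) → (157.77,33.14) → (170.46,72.18). Closed: final G1 returns to the first vertex.

**Shape 3** — `<circle>` circle, stroke `#0000ff` → engrave (S278, F2461). Machine vertices: (94.98,122.98) → (88.44,143.11) → (71.31,155.55) → (50.15,155.55) → (33.02,143.11) → (26.48,122.98) → (33.02,102.85) → (50.15,90.41) → (71.31,90.41) → (88.44,102.85) → (94.98,122.98). Closed: final G1 returns to the first vertex.

; Generated by LaserGRBL
G21
G90
G00 X17.33 Y164.74
M3 S515
G01 X29.35 Y164.74 F1817
G01 X29.35 Y104.72
G01 X17.33 Y104.72
G01 X17.33 Y164.74
M5
G00 X170.46 Y72.18
M3 S515
G01 X157.77 Y111.22 F1817
G01 X124.56 Y135.35
G01 X83.52 Y135.35
G01 X50.31 Y111.22
G01 X37.62 Y72.18
G01 X50.31 Y33.14
G01 X83.52 Y9.01
G01 X124.56 Y9.01
G01 X157.77 Y33.14
G01 X170.46 Y72.18
M5
G00 X94.98 Y122.98
M3 S278
G01 X88.44 Y143.11 F2461
G01 X71.31 Y155.55
G01 X50.15 Y155.55
G01 X33.02 Y143.11
G01 X26.48 Y122.98
G01 X33.02 Y102.85
G01 X50.15 Y90.41
G01 X71.31 Y90.41
G01 X88.44 Y102.85
G01 X94.98 Y122.98
M5
G00 X0.00 Y0.00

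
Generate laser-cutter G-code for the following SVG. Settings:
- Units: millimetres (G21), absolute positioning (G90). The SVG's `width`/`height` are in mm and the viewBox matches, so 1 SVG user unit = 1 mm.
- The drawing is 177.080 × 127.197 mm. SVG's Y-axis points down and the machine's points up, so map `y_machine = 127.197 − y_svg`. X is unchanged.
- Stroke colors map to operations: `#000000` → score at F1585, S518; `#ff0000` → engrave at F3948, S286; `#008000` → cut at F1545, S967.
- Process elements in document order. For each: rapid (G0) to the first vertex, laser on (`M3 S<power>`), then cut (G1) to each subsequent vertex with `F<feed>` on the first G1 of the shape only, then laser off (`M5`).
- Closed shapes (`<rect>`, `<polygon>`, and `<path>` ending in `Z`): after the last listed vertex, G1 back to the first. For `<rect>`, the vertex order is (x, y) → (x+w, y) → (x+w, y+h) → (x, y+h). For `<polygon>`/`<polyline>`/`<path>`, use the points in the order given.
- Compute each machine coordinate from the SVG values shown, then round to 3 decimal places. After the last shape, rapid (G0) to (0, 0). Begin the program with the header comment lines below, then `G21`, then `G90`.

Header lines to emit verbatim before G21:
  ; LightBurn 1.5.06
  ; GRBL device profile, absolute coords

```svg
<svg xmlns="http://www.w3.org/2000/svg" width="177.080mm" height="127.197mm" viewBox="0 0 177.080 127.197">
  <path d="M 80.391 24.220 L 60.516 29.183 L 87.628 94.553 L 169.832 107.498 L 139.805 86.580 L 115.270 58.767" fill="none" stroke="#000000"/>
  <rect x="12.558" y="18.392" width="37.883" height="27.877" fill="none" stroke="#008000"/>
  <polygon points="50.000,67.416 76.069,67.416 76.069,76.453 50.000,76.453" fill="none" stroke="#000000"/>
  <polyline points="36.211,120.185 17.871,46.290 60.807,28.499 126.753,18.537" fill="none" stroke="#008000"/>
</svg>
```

; LightBurn 1.5.06
; GRBL device profile, absolute coords
G21
G90
G0 X80.391 Y102.977
M3 S518
G1 X60.516 Y98.014 F1585
G1 X87.628 Y32.644
G1 X169.832 Y19.699
G1 X139.805 Y40.617
G1 X115.270 Y68.430
M5
G0 X12.558 Y108.805
M3 S967
G1 X50.441 Y108.805 F1545
G1 X50.441 Y80.928
G1 X12.558 Y80.928
G1 X12.558 Y108.805
M5
G0 X50.000 Y59.781
M3 S518
G1 X76.069 Y59.781 F1585
G1 X76.069 Y50.744
G1 X50.000 Y50.744
G1 X50.000 Y59.781
M5
G0 X36.211 Y7.012
M3 S967
G1 X17.871 Y80.907 F1545
G1 X60.807 Y98.698
G1 X126.753 Y108.660
M5
G0 X0.000 Y0.000

1 u = 1 mm; y_m = 127.197 − y.

[1] `<path>` open polyline, #000000→score S518 F1585: (80.391,102.977) → (60.516,98.014) → (87.628,32.644) → (169.832,19.699) → (139.805,40.617) → (115.270,68.430)

[2] `<rect>` rectangle, #008000→cut S967 F1545: (12.558,108.805) → (50.441,108.805) → (50.441,80.928) → (12.558,80.928) → (12.558,108.805) (closed)

[3] `<polygon>` rectangle, #000000→score S518 F1585: (50.000,59.781) → (76.069,59.781) → (76.069,50.744) → (50.000,50.744) → (50.000,59.781) (closed)

[4] `<polyline>` open polyline, #008000→cut S967 F1545: (36.211,7.012) → (17.871,80.907) → (60.807,98.698) → (126.753,108.660)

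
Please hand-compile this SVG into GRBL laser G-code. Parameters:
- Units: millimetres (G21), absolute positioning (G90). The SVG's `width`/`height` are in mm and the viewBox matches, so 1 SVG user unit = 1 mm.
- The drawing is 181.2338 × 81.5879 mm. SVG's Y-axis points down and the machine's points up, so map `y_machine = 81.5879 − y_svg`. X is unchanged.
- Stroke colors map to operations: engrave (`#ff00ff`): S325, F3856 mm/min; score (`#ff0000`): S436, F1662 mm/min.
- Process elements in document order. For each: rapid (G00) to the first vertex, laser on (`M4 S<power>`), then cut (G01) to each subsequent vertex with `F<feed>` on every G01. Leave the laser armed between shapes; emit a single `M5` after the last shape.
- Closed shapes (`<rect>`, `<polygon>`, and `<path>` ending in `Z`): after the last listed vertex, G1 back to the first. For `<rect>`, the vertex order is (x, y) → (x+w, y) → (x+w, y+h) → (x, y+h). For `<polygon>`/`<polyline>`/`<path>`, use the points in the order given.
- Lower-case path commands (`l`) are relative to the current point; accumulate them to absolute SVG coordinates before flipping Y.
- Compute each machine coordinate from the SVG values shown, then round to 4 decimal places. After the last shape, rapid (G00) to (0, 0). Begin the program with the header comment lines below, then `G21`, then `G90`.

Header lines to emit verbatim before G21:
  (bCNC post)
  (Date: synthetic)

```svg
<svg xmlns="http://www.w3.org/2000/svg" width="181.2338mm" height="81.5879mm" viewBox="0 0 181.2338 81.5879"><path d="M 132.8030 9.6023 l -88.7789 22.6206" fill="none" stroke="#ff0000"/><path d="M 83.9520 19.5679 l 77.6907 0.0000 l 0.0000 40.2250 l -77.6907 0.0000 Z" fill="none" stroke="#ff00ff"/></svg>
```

(bCNC post)
(Date: synthetic)
G21
G90
G00 X132.8030 Y71.9856
M4 S436
G01 X44.0241 Y49.3650 F1662
G00 X83.9520 Y62.0200
M4 S325
G01 X161.6427 Y62.0200 F3856
G01 X161.6427 Y21.7950 F3856
G01 X83.9520 Y21.7950 F3856
G01 X83.9520 Y62.0200 F3856
M5
G00 X0.0000 Y0.0000

viewBox `0 0 181.2338 81.5879` with mm width/height → 1 unit = 1 mm. Flip: y_m = 81.5879 − y_svg.

**Shape 1** — `<path>` line segment, stroke `#ff0000` → score (S436, F1662). Machine vertices: (132.8030,71.9856) → (44.0241,49.3650). Open path.

**Shape 2** — `<path>` rectangle, stroke `#ff00ff` → engrave (S325, F3856). Machine vertices: (83.9520,62.0200) → (161.6427,62.0200) → (161.6427,21.7950) → (83.9520,21.7950) → (83.9520,62.0200). Closed: final G1 returns to the first vertex.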